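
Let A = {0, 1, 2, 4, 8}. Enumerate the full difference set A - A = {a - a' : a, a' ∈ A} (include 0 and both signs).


A - A = {a - a' : a, a' ∈ A}.
Compute a - a' for each ordered pair (a, a'):
a = 0: 0-0=0, 0-1=-1, 0-2=-2, 0-4=-4, 0-8=-8
a = 1: 1-0=1, 1-1=0, 1-2=-1, 1-4=-3, 1-8=-7
a = 2: 2-0=2, 2-1=1, 2-2=0, 2-4=-2, 2-8=-6
a = 4: 4-0=4, 4-1=3, 4-2=2, 4-4=0, 4-8=-4
a = 8: 8-0=8, 8-1=7, 8-2=6, 8-4=4, 8-8=0
Collecting distinct values (and noting 0 appears from a-a):
A - A = {-8, -7, -6, -4, -3, -2, -1, 0, 1, 2, 3, 4, 6, 7, 8}
|A - A| = 15

A - A = {-8, -7, -6, -4, -3, -2, -1, 0, 1, 2, 3, 4, 6, 7, 8}


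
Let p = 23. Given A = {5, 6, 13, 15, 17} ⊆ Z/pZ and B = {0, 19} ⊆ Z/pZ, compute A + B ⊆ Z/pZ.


Work in Z/23Z: reduce every sum a + b modulo 23.
Enumerate all 10 pairs:
a = 5: 5+0=5, 5+19=1
a = 6: 6+0=6, 6+19=2
a = 13: 13+0=13, 13+19=9
a = 15: 15+0=15, 15+19=11
a = 17: 17+0=17, 17+19=13
Distinct residues collected: {1, 2, 5, 6, 9, 11, 13, 15, 17}
|A + B| = 9 (out of 23 total residues).

A + B = {1, 2, 5, 6, 9, 11, 13, 15, 17}


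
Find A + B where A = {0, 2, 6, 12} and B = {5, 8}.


A + B = {a + b : a ∈ A, b ∈ B}.
Enumerate all |A|·|B| = 4·2 = 8 pairs (a, b) and collect distinct sums.
a = 0: 0+5=5, 0+8=8
a = 2: 2+5=7, 2+8=10
a = 6: 6+5=11, 6+8=14
a = 12: 12+5=17, 12+8=20
Collecting distinct sums: A + B = {5, 7, 8, 10, 11, 14, 17, 20}
|A + B| = 8

A + B = {5, 7, 8, 10, 11, 14, 17, 20}


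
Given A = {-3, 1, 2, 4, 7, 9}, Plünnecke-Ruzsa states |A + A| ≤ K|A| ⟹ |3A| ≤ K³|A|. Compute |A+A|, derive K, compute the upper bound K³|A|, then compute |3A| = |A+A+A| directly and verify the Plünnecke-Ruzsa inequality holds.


|A| = 6.
Step 1: Compute A + A by enumerating all 36 pairs.
A + A = {-6, -2, -1, 1, 2, 3, 4, 5, 6, 8, 9, 10, 11, 13, 14, 16, 18}, so |A + A| = 17.
Step 2: Doubling constant K = |A + A|/|A| = 17/6 = 17/6 ≈ 2.8333.
Step 3: Plünnecke-Ruzsa gives |3A| ≤ K³·|A| = (2.8333)³ · 6 ≈ 136.4722.
Step 4: Compute 3A = A + A + A directly by enumerating all triples (a,b,c) ∈ A³; |3A| = 31.
Step 5: Check 31 ≤ 136.4722? Yes ✓.

K = 17/6, Plünnecke-Ruzsa bound K³|A| ≈ 136.4722, |3A| = 31, inequality holds.


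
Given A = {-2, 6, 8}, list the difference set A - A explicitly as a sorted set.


A - A = {a - a' : a, a' ∈ A}.
Compute a - a' for each ordered pair (a, a'):
a = -2: -2--2=0, -2-6=-8, -2-8=-10
a = 6: 6--2=8, 6-6=0, 6-8=-2
a = 8: 8--2=10, 8-6=2, 8-8=0
Collecting distinct values (and noting 0 appears from a-a):
A - A = {-10, -8, -2, 0, 2, 8, 10}
|A - A| = 7

A - A = {-10, -8, -2, 0, 2, 8, 10}


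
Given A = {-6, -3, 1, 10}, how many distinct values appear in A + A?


A + A = {a + a' : a, a' ∈ A}; |A| = 4.
General bounds: 2|A| - 1 ≤ |A + A| ≤ |A|(|A|+1)/2, i.e. 7 ≤ |A + A| ≤ 10.
Lower bound 2|A|-1 is attained iff A is an arithmetic progression.
Enumerate sums a + a' for a ≤ a' (symmetric, so this suffices):
a = -6: -6+-6=-12, -6+-3=-9, -6+1=-5, -6+10=4
a = -3: -3+-3=-6, -3+1=-2, -3+10=7
a = 1: 1+1=2, 1+10=11
a = 10: 10+10=20
Distinct sums: {-12, -9, -6, -5, -2, 2, 4, 7, 11, 20}
|A + A| = 10

|A + A| = 10


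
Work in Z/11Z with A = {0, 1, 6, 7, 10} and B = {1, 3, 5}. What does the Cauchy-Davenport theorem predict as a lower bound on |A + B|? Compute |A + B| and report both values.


Cauchy-Davenport: |A + B| ≥ min(p, |A| + |B| - 1) for A, B nonempty in Z/pZ.
|A| = 5, |B| = 3, p = 11.
CD lower bound = min(11, 5 + 3 - 1) = min(11, 7) = 7.
Compute A + B mod 11 directly:
a = 0: 0+1=1, 0+3=3, 0+5=5
a = 1: 1+1=2, 1+3=4, 1+5=6
a = 6: 6+1=7, 6+3=9, 6+5=0
a = 7: 7+1=8, 7+3=10, 7+5=1
a = 10: 10+1=0, 10+3=2, 10+5=4
A + B = {0, 1, 2, 3, 4, 5, 6, 7, 8, 9, 10}, so |A + B| = 11.
Verify: 11 ≥ 7? Yes ✓.

CD lower bound = 7, actual |A + B| = 11.


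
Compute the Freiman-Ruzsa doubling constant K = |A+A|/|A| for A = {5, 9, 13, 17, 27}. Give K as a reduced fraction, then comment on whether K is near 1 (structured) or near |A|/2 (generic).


|A| = 5.
Compute A + A by enumerating all 25 pairs.
A + A = {10, 14, 18, 22, 26, 30, 32, 34, 36, 40, 44, 54}, so |A + A| = 12.
K = |A + A| / |A| = 12/5 (already in lowest terms) ≈ 2.4000.
Reference: AP of size 5 gives K = 9/5 ≈ 1.8000; a fully generic set of size 5 gives K ≈ 3.0000.

|A| = 5, |A + A| = 12, K = 12/5.


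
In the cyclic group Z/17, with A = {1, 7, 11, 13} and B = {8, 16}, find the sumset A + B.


Work in Z/17Z: reduce every sum a + b modulo 17.
Enumerate all 8 pairs:
a = 1: 1+8=9, 1+16=0
a = 7: 7+8=15, 7+16=6
a = 11: 11+8=2, 11+16=10
a = 13: 13+8=4, 13+16=12
Distinct residues collected: {0, 2, 4, 6, 9, 10, 12, 15}
|A + B| = 8 (out of 17 total residues).

A + B = {0, 2, 4, 6, 9, 10, 12, 15}


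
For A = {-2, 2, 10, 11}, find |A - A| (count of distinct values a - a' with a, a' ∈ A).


A - A = {a - a' : a, a' ∈ A}; |A| = 4.
Bounds: 2|A|-1 ≤ |A - A| ≤ |A|² - |A| + 1, i.e. 7 ≤ |A - A| ≤ 13.
Note: 0 ∈ A - A always (from a - a). The set is symmetric: if d ∈ A - A then -d ∈ A - A.
Enumerate nonzero differences d = a - a' with a > a' (then include -d):
Positive differences: {1, 4, 8, 9, 12, 13}
Full difference set: {0} ∪ (positive diffs) ∪ (negative diffs).
|A - A| = 1 + 2·6 = 13 (matches direct enumeration: 13).

|A - A| = 13


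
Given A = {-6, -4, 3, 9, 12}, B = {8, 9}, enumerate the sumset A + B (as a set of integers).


A + B = {a + b : a ∈ A, b ∈ B}.
Enumerate all |A|·|B| = 5·2 = 10 pairs (a, b) and collect distinct sums.
a = -6: -6+8=2, -6+9=3
a = -4: -4+8=4, -4+9=5
a = 3: 3+8=11, 3+9=12
a = 9: 9+8=17, 9+9=18
a = 12: 12+8=20, 12+9=21
Collecting distinct sums: A + B = {2, 3, 4, 5, 11, 12, 17, 18, 20, 21}
|A + B| = 10

A + B = {2, 3, 4, 5, 11, 12, 17, 18, 20, 21}


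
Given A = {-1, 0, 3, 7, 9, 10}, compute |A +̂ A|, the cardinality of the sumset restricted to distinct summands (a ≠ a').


Restricted sumset: A +̂ A = {a + a' : a ∈ A, a' ∈ A, a ≠ a'}.
Equivalently, take A + A and drop any sum 2a that is achievable ONLY as a + a for a ∈ A (i.e. sums representable only with equal summands).
Enumerate pairs (a, a') with a < a' (symmetric, so each unordered pair gives one sum; this covers all a ≠ a'):
  -1 + 0 = -1
  -1 + 3 = 2
  -1 + 7 = 6
  -1 + 9 = 8
  -1 + 10 = 9
  0 + 3 = 3
  0 + 7 = 7
  0 + 9 = 9
  0 + 10 = 10
  3 + 7 = 10
  3 + 9 = 12
  3 + 10 = 13
  7 + 9 = 16
  7 + 10 = 17
  9 + 10 = 19
Collected distinct sums: {-1, 2, 3, 6, 7, 8, 9, 10, 12, 13, 16, 17, 19}
|A +̂ A| = 13
(Reference bound: |A +̂ A| ≥ 2|A| - 3 for |A| ≥ 2, with |A| = 6 giving ≥ 9.)

|A +̂ A| = 13


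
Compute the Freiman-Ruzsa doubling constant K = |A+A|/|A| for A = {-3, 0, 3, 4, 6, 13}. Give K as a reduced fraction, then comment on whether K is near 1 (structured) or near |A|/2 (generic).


|A| = 6.
Compute A + A by enumerating all 36 pairs.
A + A = {-6, -3, 0, 1, 3, 4, 6, 7, 8, 9, 10, 12, 13, 16, 17, 19, 26}, so |A + A| = 17.
K = |A + A| / |A| = 17/6 (already in lowest terms) ≈ 2.8333.
Reference: AP of size 6 gives K = 11/6 ≈ 1.8333; a fully generic set of size 6 gives K ≈ 3.5000.

|A| = 6, |A + A| = 17, K = 17/6.


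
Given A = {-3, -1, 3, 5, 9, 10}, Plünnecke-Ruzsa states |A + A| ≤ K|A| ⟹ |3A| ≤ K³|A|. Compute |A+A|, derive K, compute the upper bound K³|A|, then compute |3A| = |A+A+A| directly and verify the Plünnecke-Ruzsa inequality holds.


|A| = 6.
Step 1: Compute A + A by enumerating all 36 pairs.
A + A = {-6, -4, -2, 0, 2, 4, 6, 7, 8, 9, 10, 12, 13, 14, 15, 18, 19, 20}, so |A + A| = 18.
Step 2: Doubling constant K = |A + A|/|A| = 18/6 = 18/6 ≈ 3.0000.
Step 3: Plünnecke-Ruzsa gives |3A| ≤ K³·|A| = (3.0000)³ · 6 ≈ 162.0000.
Step 4: Compute 3A = A + A + A directly by enumerating all triples (a,b,c) ∈ A³; |3A| = 33.
Step 5: Check 33 ≤ 162.0000? Yes ✓.

K = 18/6, Plünnecke-Ruzsa bound K³|A| ≈ 162.0000, |3A| = 33, inequality holds.


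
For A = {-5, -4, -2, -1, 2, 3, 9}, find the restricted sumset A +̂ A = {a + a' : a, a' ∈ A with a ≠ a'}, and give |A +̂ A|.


Restricted sumset: A +̂ A = {a + a' : a ∈ A, a' ∈ A, a ≠ a'}.
Equivalently, take A + A and drop any sum 2a that is achievable ONLY as a + a for a ∈ A (i.e. sums representable only with equal summands).
Enumerate pairs (a, a') with a < a' (symmetric, so each unordered pair gives one sum; this covers all a ≠ a'):
  -5 + -4 = -9
  -5 + -2 = -7
  -5 + -1 = -6
  -5 + 2 = -3
  -5 + 3 = -2
  -5 + 9 = 4
  -4 + -2 = -6
  -4 + -1 = -5
  -4 + 2 = -2
  -4 + 3 = -1
  -4 + 9 = 5
  -2 + -1 = -3
  -2 + 2 = 0
  -2 + 3 = 1
  -2 + 9 = 7
  -1 + 2 = 1
  -1 + 3 = 2
  -1 + 9 = 8
  2 + 3 = 5
  2 + 9 = 11
  3 + 9 = 12
Collected distinct sums: {-9, -7, -6, -5, -3, -2, -1, 0, 1, 2, 4, 5, 7, 8, 11, 12}
|A +̂ A| = 16
(Reference bound: |A +̂ A| ≥ 2|A| - 3 for |A| ≥ 2, with |A| = 7 giving ≥ 11.)

|A +̂ A| = 16


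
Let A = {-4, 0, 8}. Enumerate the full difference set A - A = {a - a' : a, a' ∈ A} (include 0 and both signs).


A - A = {a - a' : a, a' ∈ A}.
Compute a - a' for each ordered pair (a, a'):
a = -4: -4--4=0, -4-0=-4, -4-8=-12
a = 0: 0--4=4, 0-0=0, 0-8=-8
a = 8: 8--4=12, 8-0=8, 8-8=0
Collecting distinct values (and noting 0 appears from a-a):
A - A = {-12, -8, -4, 0, 4, 8, 12}
|A - A| = 7

A - A = {-12, -8, -4, 0, 4, 8, 12}


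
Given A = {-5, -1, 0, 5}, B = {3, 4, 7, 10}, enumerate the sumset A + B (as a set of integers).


A + B = {a + b : a ∈ A, b ∈ B}.
Enumerate all |A|·|B| = 4·4 = 16 pairs (a, b) and collect distinct sums.
a = -5: -5+3=-2, -5+4=-1, -5+7=2, -5+10=5
a = -1: -1+3=2, -1+4=3, -1+7=6, -1+10=9
a = 0: 0+3=3, 0+4=4, 0+7=7, 0+10=10
a = 5: 5+3=8, 5+4=9, 5+7=12, 5+10=15
Collecting distinct sums: A + B = {-2, -1, 2, 3, 4, 5, 6, 7, 8, 9, 10, 12, 15}
|A + B| = 13

A + B = {-2, -1, 2, 3, 4, 5, 6, 7, 8, 9, 10, 12, 15}


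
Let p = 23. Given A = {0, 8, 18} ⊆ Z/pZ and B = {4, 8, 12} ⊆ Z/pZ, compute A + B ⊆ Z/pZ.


Work in Z/23Z: reduce every sum a + b modulo 23.
Enumerate all 9 pairs:
a = 0: 0+4=4, 0+8=8, 0+12=12
a = 8: 8+4=12, 8+8=16, 8+12=20
a = 18: 18+4=22, 18+8=3, 18+12=7
Distinct residues collected: {3, 4, 7, 8, 12, 16, 20, 22}
|A + B| = 8 (out of 23 total residues).

A + B = {3, 4, 7, 8, 12, 16, 20, 22}


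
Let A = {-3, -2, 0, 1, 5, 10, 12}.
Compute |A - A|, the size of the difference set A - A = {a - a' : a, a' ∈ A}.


A - A = {a - a' : a, a' ∈ A}; |A| = 7.
Bounds: 2|A|-1 ≤ |A - A| ≤ |A|² - |A| + 1, i.e. 13 ≤ |A - A| ≤ 43.
Note: 0 ∈ A - A always (from a - a). The set is symmetric: if d ∈ A - A then -d ∈ A - A.
Enumerate nonzero differences d = a - a' with a > a' (then include -d):
Positive differences: {1, 2, 3, 4, 5, 7, 8, 9, 10, 11, 12, 13, 14, 15}
Full difference set: {0} ∪ (positive diffs) ∪ (negative diffs).
|A - A| = 1 + 2·14 = 29 (matches direct enumeration: 29).

|A - A| = 29


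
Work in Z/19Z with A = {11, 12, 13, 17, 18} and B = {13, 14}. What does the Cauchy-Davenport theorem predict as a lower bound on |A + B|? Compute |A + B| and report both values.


Cauchy-Davenport: |A + B| ≥ min(p, |A| + |B| - 1) for A, B nonempty in Z/pZ.
|A| = 5, |B| = 2, p = 19.
CD lower bound = min(19, 5 + 2 - 1) = min(19, 6) = 6.
Compute A + B mod 19 directly:
a = 11: 11+13=5, 11+14=6
a = 12: 12+13=6, 12+14=7
a = 13: 13+13=7, 13+14=8
a = 17: 17+13=11, 17+14=12
a = 18: 18+13=12, 18+14=13
A + B = {5, 6, 7, 8, 11, 12, 13}, so |A + B| = 7.
Verify: 7 ≥ 6? Yes ✓.

CD lower bound = 6, actual |A + B| = 7.


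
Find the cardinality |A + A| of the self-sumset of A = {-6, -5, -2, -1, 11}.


A + A = {a + a' : a, a' ∈ A}; |A| = 5.
General bounds: 2|A| - 1 ≤ |A + A| ≤ |A|(|A|+1)/2, i.e. 9 ≤ |A + A| ≤ 15.
Lower bound 2|A|-1 is attained iff A is an arithmetic progression.
Enumerate sums a + a' for a ≤ a' (symmetric, so this suffices):
a = -6: -6+-6=-12, -6+-5=-11, -6+-2=-8, -6+-1=-7, -6+11=5
a = -5: -5+-5=-10, -5+-2=-7, -5+-1=-6, -5+11=6
a = -2: -2+-2=-4, -2+-1=-3, -2+11=9
a = -1: -1+-1=-2, -1+11=10
a = 11: 11+11=22
Distinct sums: {-12, -11, -10, -8, -7, -6, -4, -3, -2, 5, 6, 9, 10, 22}
|A + A| = 14

|A + A| = 14


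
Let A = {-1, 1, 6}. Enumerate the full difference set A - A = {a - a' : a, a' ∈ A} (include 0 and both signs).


A - A = {a - a' : a, a' ∈ A}.
Compute a - a' for each ordered pair (a, a'):
a = -1: -1--1=0, -1-1=-2, -1-6=-7
a = 1: 1--1=2, 1-1=0, 1-6=-5
a = 6: 6--1=7, 6-1=5, 6-6=0
Collecting distinct values (and noting 0 appears from a-a):
A - A = {-7, -5, -2, 0, 2, 5, 7}
|A - A| = 7

A - A = {-7, -5, -2, 0, 2, 5, 7}


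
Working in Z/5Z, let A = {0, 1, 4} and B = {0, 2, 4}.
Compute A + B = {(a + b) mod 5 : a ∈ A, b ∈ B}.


Work in Z/5Z: reduce every sum a + b modulo 5.
Enumerate all 9 pairs:
a = 0: 0+0=0, 0+2=2, 0+4=4
a = 1: 1+0=1, 1+2=3, 1+4=0
a = 4: 4+0=4, 4+2=1, 4+4=3
Distinct residues collected: {0, 1, 2, 3, 4}
|A + B| = 5 (out of 5 total residues).

A + B = {0, 1, 2, 3, 4}


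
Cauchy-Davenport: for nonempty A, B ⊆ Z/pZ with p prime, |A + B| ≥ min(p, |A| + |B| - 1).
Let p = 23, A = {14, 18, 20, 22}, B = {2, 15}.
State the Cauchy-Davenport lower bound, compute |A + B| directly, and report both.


Cauchy-Davenport: |A + B| ≥ min(p, |A| + |B| - 1) for A, B nonempty in Z/pZ.
|A| = 4, |B| = 2, p = 23.
CD lower bound = min(23, 4 + 2 - 1) = min(23, 5) = 5.
Compute A + B mod 23 directly:
a = 14: 14+2=16, 14+15=6
a = 18: 18+2=20, 18+15=10
a = 20: 20+2=22, 20+15=12
a = 22: 22+2=1, 22+15=14
A + B = {1, 6, 10, 12, 14, 16, 20, 22}, so |A + B| = 8.
Verify: 8 ≥ 5? Yes ✓.

CD lower bound = 5, actual |A + B| = 8.


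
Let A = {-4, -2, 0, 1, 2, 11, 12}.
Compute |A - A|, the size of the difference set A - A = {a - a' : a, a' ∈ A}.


A - A = {a - a' : a, a' ∈ A}; |A| = 7.
Bounds: 2|A|-1 ≤ |A - A| ≤ |A|² - |A| + 1, i.e. 13 ≤ |A - A| ≤ 43.
Note: 0 ∈ A - A always (from a - a). The set is symmetric: if d ∈ A - A then -d ∈ A - A.
Enumerate nonzero differences d = a - a' with a > a' (then include -d):
Positive differences: {1, 2, 3, 4, 5, 6, 9, 10, 11, 12, 13, 14, 15, 16}
Full difference set: {0} ∪ (positive diffs) ∪ (negative diffs).
|A - A| = 1 + 2·14 = 29 (matches direct enumeration: 29).

|A - A| = 29


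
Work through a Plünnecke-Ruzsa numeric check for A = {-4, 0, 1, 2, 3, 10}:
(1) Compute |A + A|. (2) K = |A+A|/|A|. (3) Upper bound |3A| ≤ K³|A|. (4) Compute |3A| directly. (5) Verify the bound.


|A| = 6.
Step 1: Compute A + A by enumerating all 36 pairs.
A + A = {-8, -4, -3, -2, -1, 0, 1, 2, 3, 4, 5, 6, 10, 11, 12, 13, 20}, so |A + A| = 17.
Step 2: Doubling constant K = |A + A|/|A| = 17/6 = 17/6 ≈ 2.8333.
Step 3: Plünnecke-Ruzsa gives |3A| ≤ K³·|A| = (2.8333)³ · 6 ≈ 136.4722.
Step 4: Compute 3A = A + A + A directly by enumerating all triples (a,b,c) ∈ A³; |3A| = 31.
Step 5: Check 31 ≤ 136.4722? Yes ✓.

K = 17/6, Plünnecke-Ruzsa bound K³|A| ≈ 136.4722, |3A| = 31, inequality holds.


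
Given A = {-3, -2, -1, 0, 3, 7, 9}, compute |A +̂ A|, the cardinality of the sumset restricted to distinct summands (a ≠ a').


Restricted sumset: A +̂ A = {a + a' : a ∈ A, a' ∈ A, a ≠ a'}.
Equivalently, take A + A and drop any sum 2a that is achievable ONLY as a + a for a ∈ A (i.e. sums representable only with equal summands).
Enumerate pairs (a, a') with a < a' (symmetric, so each unordered pair gives one sum; this covers all a ≠ a'):
  -3 + -2 = -5
  -3 + -1 = -4
  -3 + 0 = -3
  -3 + 3 = 0
  -3 + 7 = 4
  -3 + 9 = 6
  -2 + -1 = -3
  -2 + 0 = -2
  -2 + 3 = 1
  -2 + 7 = 5
  -2 + 9 = 7
  -1 + 0 = -1
  -1 + 3 = 2
  -1 + 7 = 6
  -1 + 9 = 8
  0 + 3 = 3
  0 + 7 = 7
  0 + 9 = 9
  3 + 7 = 10
  3 + 9 = 12
  7 + 9 = 16
Collected distinct sums: {-5, -4, -3, -2, -1, 0, 1, 2, 3, 4, 5, 6, 7, 8, 9, 10, 12, 16}
|A +̂ A| = 18
(Reference bound: |A +̂ A| ≥ 2|A| - 3 for |A| ≥ 2, with |A| = 7 giving ≥ 11.)

|A +̂ A| = 18


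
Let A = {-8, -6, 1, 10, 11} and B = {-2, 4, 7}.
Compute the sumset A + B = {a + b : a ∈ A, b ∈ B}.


A + B = {a + b : a ∈ A, b ∈ B}.
Enumerate all |A|·|B| = 5·3 = 15 pairs (a, b) and collect distinct sums.
a = -8: -8+-2=-10, -8+4=-4, -8+7=-1
a = -6: -6+-2=-8, -6+4=-2, -6+7=1
a = 1: 1+-2=-1, 1+4=5, 1+7=8
a = 10: 10+-2=8, 10+4=14, 10+7=17
a = 11: 11+-2=9, 11+4=15, 11+7=18
Collecting distinct sums: A + B = {-10, -8, -4, -2, -1, 1, 5, 8, 9, 14, 15, 17, 18}
|A + B| = 13

A + B = {-10, -8, -4, -2, -1, 1, 5, 8, 9, 14, 15, 17, 18}


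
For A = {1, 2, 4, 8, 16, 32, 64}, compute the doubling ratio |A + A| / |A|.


|A| = 7.
Compute A + A by enumerating all 49 pairs.
A + A = {2, 3, 4, 5, 6, 8, 9, 10, 12, 16, 17, 18, 20, 24, 32, 33, 34, 36, 40, 48, 64, 65, 66, 68, 72, 80, 96, 128}, so |A + A| = 28.
K = |A + A| / |A| = 28/7 = 4/1 ≈ 4.0000.
Reference: AP of size 7 gives K = 13/7 ≈ 1.8571; a fully generic set of size 7 gives K ≈ 4.0000.

|A| = 7, |A + A| = 28, K = 28/7 = 4/1.


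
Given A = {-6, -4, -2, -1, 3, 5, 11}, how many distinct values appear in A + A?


A + A = {a + a' : a, a' ∈ A}; |A| = 7.
General bounds: 2|A| - 1 ≤ |A + A| ≤ |A|(|A|+1)/2, i.e. 13 ≤ |A + A| ≤ 28.
Lower bound 2|A|-1 is attained iff A is an arithmetic progression.
Enumerate sums a + a' for a ≤ a' (symmetric, so this suffices):
a = -6: -6+-6=-12, -6+-4=-10, -6+-2=-8, -6+-1=-7, -6+3=-3, -6+5=-1, -6+11=5
a = -4: -4+-4=-8, -4+-2=-6, -4+-1=-5, -4+3=-1, -4+5=1, -4+11=7
a = -2: -2+-2=-4, -2+-1=-3, -2+3=1, -2+5=3, -2+11=9
a = -1: -1+-1=-2, -1+3=2, -1+5=4, -1+11=10
a = 3: 3+3=6, 3+5=8, 3+11=14
a = 5: 5+5=10, 5+11=16
a = 11: 11+11=22
Distinct sums: {-12, -10, -8, -7, -6, -5, -4, -3, -2, -1, 1, 2, 3, 4, 5, 6, 7, 8, 9, 10, 14, 16, 22}
|A + A| = 23

|A + A| = 23


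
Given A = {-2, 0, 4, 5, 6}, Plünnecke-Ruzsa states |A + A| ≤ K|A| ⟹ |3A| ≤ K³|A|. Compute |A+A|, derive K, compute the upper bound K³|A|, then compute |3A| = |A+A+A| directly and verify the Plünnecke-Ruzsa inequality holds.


|A| = 5.
Step 1: Compute A + A by enumerating all 25 pairs.
A + A = {-4, -2, 0, 2, 3, 4, 5, 6, 8, 9, 10, 11, 12}, so |A + A| = 13.
Step 2: Doubling constant K = |A + A|/|A| = 13/5 = 13/5 ≈ 2.6000.
Step 3: Plünnecke-Ruzsa gives |3A| ≤ K³·|A| = (2.6000)³ · 5 ≈ 87.8800.
Step 4: Compute 3A = A + A + A directly by enumerating all triples (a,b,c) ∈ A³; |3A| = 22.
Step 5: Check 22 ≤ 87.8800? Yes ✓.

K = 13/5, Plünnecke-Ruzsa bound K³|A| ≈ 87.8800, |3A| = 22, inequality holds.


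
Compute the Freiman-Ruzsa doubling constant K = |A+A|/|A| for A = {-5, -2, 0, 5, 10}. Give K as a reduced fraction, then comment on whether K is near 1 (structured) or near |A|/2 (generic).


|A| = 5.
Compute A + A by enumerating all 25 pairs.
A + A = {-10, -7, -5, -4, -2, 0, 3, 5, 8, 10, 15, 20}, so |A + A| = 12.
K = |A + A| / |A| = 12/5 (already in lowest terms) ≈ 2.4000.
Reference: AP of size 5 gives K = 9/5 ≈ 1.8000; a fully generic set of size 5 gives K ≈ 3.0000.

|A| = 5, |A + A| = 12, K = 12/5.


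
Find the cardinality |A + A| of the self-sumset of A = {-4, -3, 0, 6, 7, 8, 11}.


A + A = {a + a' : a, a' ∈ A}; |A| = 7.
General bounds: 2|A| - 1 ≤ |A + A| ≤ |A|(|A|+1)/2, i.e. 13 ≤ |A + A| ≤ 28.
Lower bound 2|A|-1 is attained iff A is an arithmetic progression.
Enumerate sums a + a' for a ≤ a' (symmetric, so this suffices):
a = -4: -4+-4=-8, -4+-3=-7, -4+0=-4, -4+6=2, -4+7=3, -4+8=4, -4+11=7
a = -3: -3+-3=-6, -3+0=-3, -3+6=3, -3+7=4, -3+8=5, -3+11=8
a = 0: 0+0=0, 0+6=6, 0+7=7, 0+8=8, 0+11=11
a = 6: 6+6=12, 6+7=13, 6+8=14, 6+11=17
a = 7: 7+7=14, 7+8=15, 7+11=18
a = 8: 8+8=16, 8+11=19
a = 11: 11+11=22
Distinct sums: {-8, -7, -6, -4, -3, 0, 2, 3, 4, 5, 6, 7, 8, 11, 12, 13, 14, 15, 16, 17, 18, 19, 22}
|A + A| = 23

|A + A| = 23


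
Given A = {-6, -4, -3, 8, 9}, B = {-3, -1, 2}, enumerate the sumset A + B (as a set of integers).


A + B = {a + b : a ∈ A, b ∈ B}.
Enumerate all |A|·|B| = 5·3 = 15 pairs (a, b) and collect distinct sums.
a = -6: -6+-3=-9, -6+-1=-7, -6+2=-4
a = -4: -4+-3=-7, -4+-1=-5, -4+2=-2
a = -3: -3+-3=-6, -3+-1=-4, -3+2=-1
a = 8: 8+-3=5, 8+-1=7, 8+2=10
a = 9: 9+-3=6, 9+-1=8, 9+2=11
Collecting distinct sums: A + B = {-9, -7, -6, -5, -4, -2, -1, 5, 6, 7, 8, 10, 11}
|A + B| = 13

A + B = {-9, -7, -6, -5, -4, -2, -1, 5, 6, 7, 8, 10, 11}


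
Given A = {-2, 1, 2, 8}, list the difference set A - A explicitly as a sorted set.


A - A = {a - a' : a, a' ∈ A}.
Compute a - a' for each ordered pair (a, a'):
a = -2: -2--2=0, -2-1=-3, -2-2=-4, -2-8=-10
a = 1: 1--2=3, 1-1=0, 1-2=-1, 1-8=-7
a = 2: 2--2=4, 2-1=1, 2-2=0, 2-8=-6
a = 8: 8--2=10, 8-1=7, 8-2=6, 8-8=0
Collecting distinct values (and noting 0 appears from a-a):
A - A = {-10, -7, -6, -4, -3, -1, 0, 1, 3, 4, 6, 7, 10}
|A - A| = 13

A - A = {-10, -7, -6, -4, -3, -1, 0, 1, 3, 4, 6, 7, 10}


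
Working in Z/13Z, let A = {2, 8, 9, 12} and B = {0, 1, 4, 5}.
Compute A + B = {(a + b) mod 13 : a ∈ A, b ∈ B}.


Work in Z/13Z: reduce every sum a + b modulo 13.
Enumerate all 16 pairs:
a = 2: 2+0=2, 2+1=3, 2+4=6, 2+5=7
a = 8: 8+0=8, 8+1=9, 8+4=12, 8+5=0
a = 9: 9+0=9, 9+1=10, 9+4=0, 9+5=1
a = 12: 12+0=12, 12+1=0, 12+4=3, 12+5=4
Distinct residues collected: {0, 1, 2, 3, 4, 6, 7, 8, 9, 10, 12}
|A + B| = 11 (out of 13 total residues).

A + B = {0, 1, 2, 3, 4, 6, 7, 8, 9, 10, 12}


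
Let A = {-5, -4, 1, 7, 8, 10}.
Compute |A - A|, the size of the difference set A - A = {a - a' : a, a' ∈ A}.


A - A = {a - a' : a, a' ∈ A}; |A| = 6.
Bounds: 2|A|-1 ≤ |A - A| ≤ |A|² - |A| + 1, i.e. 11 ≤ |A - A| ≤ 31.
Note: 0 ∈ A - A always (from a - a). The set is symmetric: if d ∈ A - A then -d ∈ A - A.
Enumerate nonzero differences d = a - a' with a > a' (then include -d):
Positive differences: {1, 2, 3, 5, 6, 7, 9, 11, 12, 13, 14, 15}
Full difference set: {0} ∪ (positive diffs) ∪ (negative diffs).
|A - A| = 1 + 2·12 = 25 (matches direct enumeration: 25).

|A - A| = 25


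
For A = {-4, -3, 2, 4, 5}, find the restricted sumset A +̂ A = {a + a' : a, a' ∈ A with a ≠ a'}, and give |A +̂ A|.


Restricted sumset: A +̂ A = {a + a' : a ∈ A, a' ∈ A, a ≠ a'}.
Equivalently, take A + A and drop any sum 2a that is achievable ONLY as a + a for a ∈ A (i.e. sums representable only with equal summands).
Enumerate pairs (a, a') with a < a' (symmetric, so each unordered pair gives one sum; this covers all a ≠ a'):
  -4 + -3 = -7
  -4 + 2 = -2
  -4 + 4 = 0
  -4 + 5 = 1
  -3 + 2 = -1
  -3 + 4 = 1
  -3 + 5 = 2
  2 + 4 = 6
  2 + 5 = 7
  4 + 5 = 9
Collected distinct sums: {-7, -2, -1, 0, 1, 2, 6, 7, 9}
|A +̂ A| = 9
(Reference bound: |A +̂ A| ≥ 2|A| - 3 for |A| ≥ 2, with |A| = 5 giving ≥ 7.)

|A +̂ A| = 9


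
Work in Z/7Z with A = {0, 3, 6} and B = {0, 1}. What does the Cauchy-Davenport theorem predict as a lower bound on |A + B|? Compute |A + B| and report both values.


Cauchy-Davenport: |A + B| ≥ min(p, |A| + |B| - 1) for A, B nonempty in Z/pZ.
|A| = 3, |B| = 2, p = 7.
CD lower bound = min(7, 3 + 2 - 1) = min(7, 4) = 4.
Compute A + B mod 7 directly:
a = 0: 0+0=0, 0+1=1
a = 3: 3+0=3, 3+1=4
a = 6: 6+0=6, 6+1=0
A + B = {0, 1, 3, 4, 6}, so |A + B| = 5.
Verify: 5 ≥ 4? Yes ✓.

CD lower bound = 4, actual |A + B| = 5.


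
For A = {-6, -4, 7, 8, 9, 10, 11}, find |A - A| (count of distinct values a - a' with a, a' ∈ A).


A - A = {a - a' : a, a' ∈ A}; |A| = 7.
Bounds: 2|A|-1 ≤ |A - A| ≤ |A|² - |A| + 1, i.e. 13 ≤ |A - A| ≤ 43.
Note: 0 ∈ A - A always (from a - a). The set is symmetric: if d ∈ A - A then -d ∈ A - A.
Enumerate nonzero differences d = a - a' with a > a' (then include -d):
Positive differences: {1, 2, 3, 4, 11, 12, 13, 14, 15, 16, 17}
Full difference set: {0} ∪ (positive diffs) ∪ (negative diffs).
|A - A| = 1 + 2·11 = 23 (matches direct enumeration: 23).

|A - A| = 23


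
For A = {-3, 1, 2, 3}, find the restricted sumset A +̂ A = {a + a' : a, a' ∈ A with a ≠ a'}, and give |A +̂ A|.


Restricted sumset: A +̂ A = {a + a' : a ∈ A, a' ∈ A, a ≠ a'}.
Equivalently, take A + A and drop any sum 2a that is achievable ONLY as a + a for a ∈ A (i.e. sums representable only with equal summands).
Enumerate pairs (a, a') with a < a' (symmetric, so each unordered pair gives one sum; this covers all a ≠ a'):
  -3 + 1 = -2
  -3 + 2 = -1
  -3 + 3 = 0
  1 + 2 = 3
  1 + 3 = 4
  2 + 3 = 5
Collected distinct sums: {-2, -1, 0, 3, 4, 5}
|A +̂ A| = 6
(Reference bound: |A +̂ A| ≥ 2|A| - 3 for |A| ≥ 2, with |A| = 4 giving ≥ 5.)

|A +̂ A| = 6


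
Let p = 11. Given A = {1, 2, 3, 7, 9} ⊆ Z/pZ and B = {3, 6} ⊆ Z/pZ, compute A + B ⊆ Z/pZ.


Work in Z/11Z: reduce every sum a + b modulo 11.
Enumerate all 10 pairs:
a = 1: 1+3=4, 1+6=7
a = 2: 2+3=5, 2+6=8
a = 3: 3+3=6, 3+6=9
a = 7: 7+3=10, 7+6=2
a = 9: 9+3=1, 9+6=4
Distinct residues collected: {1, 2, 4, 5, 6, 7, 8, 9, 10}
|A + B| = 9 (out of 11 total residues).

A + B = {1, 2, 4, 5, 6, 7, 8, 9, 10}


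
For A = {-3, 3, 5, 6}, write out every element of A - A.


A - A = {a - a' : a, a' ∈ A}.
Compute a - a' for each ordered pair (a, a'):
a = -3: -3--3=0, -3-3=-6, -3-5=-8, -3-6=-9
a = 3: 3--3=6, 3-3=0, 3-5=-2, 3-6=-3
a = 5: 5--3=8, 5-3=2, 5-5=0, 5-6=-1
a = 6: 6--3=9, 6-3=3, 6-5=1, 6-6=0
Collecting distinct values (and noting 0 appears from a-a):
A - A = {-9, -8, -6, -3, -2, -1, 0, 1, 2, 3, 6, 8, 9}
|A - A| = 13

A - A = {-9, -8, -6, -3, -2, -1, 0, 1, 2, 3, 6, 8, 9}


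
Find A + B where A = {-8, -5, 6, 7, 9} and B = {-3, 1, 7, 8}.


A + B = {a + b : a ∈ A, b ∈ B}.
Enumerate all |A|·|B| = 5·4 = 20 pairs (a, b) and collect distinct sums.
a = -8: -8+-3=-11, -8+1=-7, -8+7=-1, -8+8=0
a = -5: -5+-3=-8, -5+1=-4, -5+7=2, -5+8=3
a = 6: 6+-3=3, 6+1=7, 6+7=13, 6+8=14
a = 7: 7+-3=4, 7+1=8, 7+7=14, 7+8=15
a = 9: 9+-3=6, 9+1=10, 9+7=16, 9+8=17
Collecting distinct sums: A + B = {-11, -8, -7, -4, -1, 0, 2, 3, 4, 6, 7, 8, 10, 13, 14, 15, 16, 17}
|A + B| = 18

A + B = {-11, -8, -7, -4, -1, 0, 2, 3, 4, 6, 7, 8, 10, 13, 14, 15, 16, 17}


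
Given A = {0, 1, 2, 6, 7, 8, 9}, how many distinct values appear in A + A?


A + A = {a + a' : a, a' ∈ A}; |A| = 7.
General bounds: 2|A| - 1 ≤ |A + A| ≤ |A|(|A|+1)/2, i.e. 13 ≤ |A + A| ≤ 28.
Lower bound 2|A|-1 is attained iff A is an arithmetic progression.
Enumerate sums a + a' for a ≤ a' (symmetric, so this suffices):
a = 0: 0+0=0, 0+1=1, 0+2=2, 0+6=6, 0+7=7, 0+8=8, 0+9=9
a = 1: 1+1=2, 1+2=3, 1+6=7, 1+7=8, 1+8=9, 1+9=10
a = 2: 2+2=4, 2+6=8, 2+7=9, 2+8=10, 2+9=11
a = 6: 6+6=12, 6+7=13, 6+8=14, 6+9=15
a = 7: 7+7=14, 7+8=15, 7+9=16
a = 8: 8+8=16, 8+9=17
a = 9: 9+9=18
Distinct sums: {0, 1, 2, 3, 4, 6, 7, 8, 9, 10, 11, 12, 13, 14, 15, 16, 17, 18}
|A + A| = 18

|A + A| = 18


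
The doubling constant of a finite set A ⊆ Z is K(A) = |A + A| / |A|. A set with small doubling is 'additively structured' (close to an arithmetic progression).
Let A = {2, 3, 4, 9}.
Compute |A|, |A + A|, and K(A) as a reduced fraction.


|A| = 4.
Compute A + A by enumerating all 16 pairs.
A + A = {4, 5, 6, 7, 8, 11, 12, 13, 18}, so |A + A| = 9.
K = |A + A| / |A| = 9/4 (already in lowest terms) ≈ 2.2500.
Reference: AP of size 4 gives K = 7/4 ≈ 1.7500; a fully generic set of size 4 gives K ≈ 2.5000.

|A| = 4, |A + A| = 9, K = 9/4.


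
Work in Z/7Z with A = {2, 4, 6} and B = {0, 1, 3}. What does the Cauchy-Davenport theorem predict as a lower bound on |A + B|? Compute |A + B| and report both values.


Cauchy-Davenport: |A + B| ≥ min(p, |A| + |B| - 1) for A, B nonempty in Z/pZ.
|A| = 3, |B| = 3, p = 7.
CD lower bound = min(7, 3 + 3 - 1) = min(7, 5) = 5.
Compute A + B mod 7 directly:
a = 2: 2+0=2, 2+1=3, 2+3=5
a = 4: 4+0=4, 4+1=5, 4+3=0
a = 6: 6+0=6, 6+1=0, 6+3=2
A + B = {0, 2, 3, 4, 5, 6}, so |A + B| = 6.
Verify: 6 ≥ 5? Yes ✓.

CD lower bound = 5, actual |A + B| = 6.


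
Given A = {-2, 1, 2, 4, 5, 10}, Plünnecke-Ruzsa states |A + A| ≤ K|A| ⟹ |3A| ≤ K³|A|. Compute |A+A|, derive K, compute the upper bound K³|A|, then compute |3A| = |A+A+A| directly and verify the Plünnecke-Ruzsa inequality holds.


|A| = 6.
Step 1: Compute A + A by enumerating all 36 pairs.
A + A = {-4, -1, 0, 2, 3, 4, 5, 6, 7, 8, 9, 10, 11, 12, 14, 15, 20}, so |A + A| = 17.
Step 2: Doubling constant K = |A + A|/|A| = 17/6 = 17/6 ≈ 2.8333.
Step 3: Plünnecke-Ruzsa gives |3A| ≤ K³·|A| = (2.8333)³ · 6 ≈ 136.4722.
Step 4: Compute 3A = A + A + A directly by enumerating all triples (a,b,c) ∈ A³; |3A| = 29.
Step 5: Check 29 ≤ 136.4722? Yes ✓.

K = 17/6, Plünnecke-Ruzsa bound K³|A| ≈ 136.4722, |3A| = 29, inequality holds.


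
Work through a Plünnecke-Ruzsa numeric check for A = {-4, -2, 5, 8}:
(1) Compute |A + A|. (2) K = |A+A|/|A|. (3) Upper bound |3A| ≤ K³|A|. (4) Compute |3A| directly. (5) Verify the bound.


|A| = 4.
Step 1: Compute A + A by enumerating all 16 pairs.
A + A = {-8, -6, -4, 1, 3, 4, 6, 10, 13, 16}, so |A + A| = 10.
Step 2: Doubling constant K = |A + A|/|A| = 10/4 = 10/4 ≈ 2.5000.
Step 3: Plünnecke-Ruzsa gives |3A| ≤ K³·|A| = (2.5000)³ · 4 ≈ 62.5000.
Step 4: Compute 3A = A + A + A directly by enumerating all triples (a,b,c) ∈ A³; |3A| = 20.
Step 5: Check 20 ≤ 62.5000? Yes ✓.

K = 10/4, Plünnecke-Ruzsa bound K³|A| ≈ 62.5000, |3A| = 20, inequality holds.


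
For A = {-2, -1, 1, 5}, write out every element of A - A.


A - A = {a - a' : a, a' ∈ A}.
Compute a - a' for each ordered pair (a, a'):
a = -2: -2--2=0, -2--1=-1, -2-1=-3, -2-5=-7
a = -1: -1--2=1, -1--1=0, -1-1=-2, -1-5=-6
a = 1: 1--2=3, 1--1=2, 1-1=0, 1-5=-4
a = 5: 5--2=7, 5--1=6, 5-1=4, 5-5=0
Collecting distinct values (and noting 0 appears from a-a):
A - A = {-7, -6, -4, -3, -2, -1, 0, 1, 2, 3, 4, 6, 7}
|A - A| = 13

A - A = {-7, -6, -4, -3, -2, -1, 0, 1, 2, 3, 4, 6, 7}


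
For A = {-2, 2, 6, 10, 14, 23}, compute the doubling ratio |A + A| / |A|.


|A| = 6.
Compute A + A by enumerating all 36 pairs.
A + A = {-4, 0, 4, 8, 12, 16, 20, 21, 24, 25, 28, 29, 33, 37, 46}, so |A + A| = 15.
K = |A + A| / |A| = 15/6 = 5/2 ≈ 2.5000.
Reference: AP of size 6 gives K = 11/6 ≈ 1.8333; a fully generic set of size 6 gives K ≈ 3.5000.

|A| = 6, |A + A| = 15, K = 15/6 = 5/2.


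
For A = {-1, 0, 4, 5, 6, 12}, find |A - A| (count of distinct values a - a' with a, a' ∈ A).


A - A = {a - a' : a, a' ∈ A}; |A| = 6.
Bounds: 2|A|-1 ≤ |A - A| ≤ |A|² - |A| + 1, i.e. 11 ≤ |A - A| ≤ 31.
Note: 0 ∈ A - A always (from a - a). The set is symmetric: if d ∈ A - A then -d ∈ A - A.
Enumerate nonzero differences d = a - a' with a > a' (then include -d):
Positive differences: {1, 2, 4, 5, 6, 7, 8, 12, 13}
Full difference set: {0} ∪ (positive diffs) ∪ (negative diffs).
|A - A| = 1 + 2·9 = 19 (matches direct enumeration: 19).

|A - A| = 19


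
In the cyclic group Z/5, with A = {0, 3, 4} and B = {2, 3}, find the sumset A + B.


Work in Z/5Z: reduce every sum a + b modulo 5.
Enumerate all 6 pairs:
a = 0: 0+2=2, 0+3=3
a = 3: 3+2=0, 3+3=1
a = 4: 4+2=1, 4+3=2
Distinct residues collected: {0, 1, 2, 3}
|A + B| = 4 (out of 5 total residues).

A + B = {0, 1, 2, 3}


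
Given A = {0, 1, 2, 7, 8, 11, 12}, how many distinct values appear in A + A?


A + A = {a + a' : a, a' ∈ A}; |A| = 7.
General bounds: 2|A| - 1 ≤ |A + A| ≤ |A|(|A|+1)/2, i.e. 13 ≤ |A + A| ≤ 28.
Lower bound 2|A|-1 is attained iff A is an arithmetic progression.
Enumerate sums a + a' for a ≤ a' (symmetric, so this suffices):
a = 0: 0+0=0, 0+1=1, 0+2=2, 0+7=7, 0+8=8, 0+11=11, 0+12=12
a = 1: 1+1=2, 1+2=3, 1+7=8, 1+8=9, 1+11=12, 1+12=13
a = 2: 2+2=4, 2+7=9, 2+8=10, 2+11=13, 2+12=14
a = 7: 7+7=14, 7+8=15, 7+11=18, 7+12=19
a = 8: 8+8=16, 8+11=19, 8+12=20
a = 11: 11+11=22, 11+12=23
a = 12: 12+12=24
Distinct sums: {0, 1, 2, 3, 4, 7, 8, 9, 10, 11, 12, 13, 14, 15, 16, 18, 19, 20, 22, 23, 24}
|A + A| = 21

|A + A| = 21


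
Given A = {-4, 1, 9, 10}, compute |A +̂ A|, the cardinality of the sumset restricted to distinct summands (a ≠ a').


Restricted sumset: A +̂ A = {a + a' : a ∈ A, a' ∈ A, a ≠ a'}.
Equivalently, take A + A and drop any sum 2a that is achievable ONLY as a + a for a ∈ A (i.e. sums representable only with equal summands).
Enumerate pairs (a, a') with a < a' (symmetric, so each unordered pair gives one sum; this covers all a ≠ a'):
  -4 + 1 = -3
  -4 + 9 = 5
  -4 + 10 = 6
  1 + 9 = 10
  1 + 10 = 11
  9 + 10 = 19
Collected distinct sums: {-3, 5, 6, 10, 11, 19}
|A +̂ A| = 6
(Reference bound: |A +̂ A| ≥ 2|A| - 3 for |A| ≥ 2, with |A| = 4 giving ≥ 5.)

|A +̂ A| = 6


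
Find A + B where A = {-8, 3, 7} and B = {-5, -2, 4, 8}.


A + B = {a + b : a ∈ A, b ∈ B}.
Enumerate all |A|·|B| = 3·4 = 12 pairs (a, b) and collect distinct sums.
a = -8: -8+-5=-13, -8+-2=-10, -8+4=-4, -8+8=0
a = 3: 3+-5=-2, 3+-2=1, 3+4=7, 3+8=11
a = 7: 7+-5=2, 7+-2=5, 7+4=11, 7+8=15
Collecting distinct sums: A + B = {-13, -10, -4, -2, 0, 1, 2, 5, 7, 11, 15}
|A + B| = 11

A + B = {-13, -10, -4, -2, 0, 1, 2, 5, 7, 11, 15}


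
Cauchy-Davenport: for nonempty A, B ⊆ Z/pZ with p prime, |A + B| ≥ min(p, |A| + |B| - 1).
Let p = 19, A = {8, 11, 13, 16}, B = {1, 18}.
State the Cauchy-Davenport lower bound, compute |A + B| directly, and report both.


Cauchy-Davenport: |A + B| ≥ min(p, |A| + |B| - 1) for A, B nonempty in Z/pZ.
|A| = 4, |B| = 2, p = 19.
CD lower bound = min(19, 4 + 2 - 1) = min(19, 5) = 5.
Compute A + B mod 19 directly:
a = 8: 8+1=9, 8+18=7
a = 11: 11+1=12, 11+18=10
a = 13: 13+1=14, 13+18=12
a = 16: 16+1=17, 16+18=15
A + B = {7, 9, 10, 12, 14, 15, 17}, so |A + B| = 7.
Verify: 7 ≥ 5? Yes ✓.

CD lower bound = 5, actual |A + B| = 7.


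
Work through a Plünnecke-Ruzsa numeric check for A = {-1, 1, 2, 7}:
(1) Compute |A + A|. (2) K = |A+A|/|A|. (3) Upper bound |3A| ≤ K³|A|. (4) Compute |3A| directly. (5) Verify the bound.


|A| = 4.
Step 1: Compute A + A by enumerating all 16 pairs.
A + A = {-2, 0, 1, 2, 3, 4, 6, 8, 9, 14}, so |A + A| = 10.
Step 2: Doubling constant K = |A + A|/|A| = 10/4 = 10/4 ≈ 2.5000.
Step 3: Plünnecke-Ruzsa gives |3A| ≤ K³·|A| = (2.5000)³ · 4 ≈ 62.5000.
Step 4: Compute 3A = A + A + A directly by enumerating all triples (a,b,c) ∈ A³; |3A| = 18.
Step 5: Check 18 ≤ 62.5000? Yes ✓.

K = 10/4, Plünnecke-Ruzsa bound K³|A| ≈ 62.5000, |3A| = 18, inequality holds.


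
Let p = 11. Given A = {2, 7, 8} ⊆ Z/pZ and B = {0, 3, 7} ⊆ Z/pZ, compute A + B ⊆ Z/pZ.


Work in Z/11Z: reduce every sum a + b modulo 11.
Enumerate all 9 pairs:
a = 2: 2+0=2, 2+3=5, 2+7=9
a = 7: 7+0=7, 7+3=10, 7+7=3
a = 8: 8+0=8, 8+3=0, 8+7=4
Distinct residues collected: {0, 2, 3, 4, 5, 7, 8, 9, 10}
|A + B| = 9 (out of 11 total residues).

A + B = {0, 2, 3, 4, 5, 7, 8, 9, 10}


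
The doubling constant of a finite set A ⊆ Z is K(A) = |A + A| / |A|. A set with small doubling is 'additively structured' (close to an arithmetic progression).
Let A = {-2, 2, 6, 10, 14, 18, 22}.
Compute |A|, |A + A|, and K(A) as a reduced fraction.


|A| = 7.
Compute A + A by enumerating all 49 pairs.
A + A = {-4, 0, 4, 8, 12, 16, 20, 24, 28, 32, 36, 40, 44}, so |A + A| = 13.
K = |A + A| / |A| = 13/7 (already in lowest terms) ≈ 1.8571.
Reference: AP of size 7 gives K = 13/7 ≈ 1.8571; a fully generic set of size 7 gives K ≈ 4.0000.

|A| = 7, |A + A| = 13, K = 13/7.


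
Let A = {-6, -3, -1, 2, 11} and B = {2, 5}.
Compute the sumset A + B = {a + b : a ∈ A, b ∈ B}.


A + B = {a + b : a ∈ A, b ∈ B}.
Enumerate all |A|·|B| = 5·2 = 10 pairs (a, b) and collect distinct sums.
a = -6: -6+2=-4, -6+5=-1
a = -3: -3+2=-1, -3+5=2
a = -1: -1+2=1, -1+5=4
a = 2: 2+2=4, 2+5=7
a = 11: 11+2=13, 11+5=16
Collecting distinct sums: A + B = {-4, -1, 1, 2, 4, 7, 13, 16}
|A + B| = 8

A + B = {-4, -1, 1, 2, 4, 7, 13, 16}


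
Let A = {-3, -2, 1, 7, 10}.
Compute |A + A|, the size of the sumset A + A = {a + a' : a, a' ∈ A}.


A + A = {a + a' : a, a' ∈ A}; |A| = 5.
General bounds: 2|A| - 1 ≤ |A + A| ≤ |A|(|A|+1)/2, i.e. 9 ≤ |A + A| ≤ 15.
Lower bound 2|A|-1 is attained iff A is an arithmetic progression.
Enumerate sums a + a' for a ≤ a' (symmetric, so this suffices):
a = -3: -3+-3=-6, -3+-2=-5, -3+1=-2, -3+7=4, -3+10=7
a = -2: -2+-2=-4, -2+1=-1, -2+7=5, -2+10=8
a = 1: 1+1=2, 1+7=8, 1+10=11
a = 7: 7+7=14, 7+10=17
a = 10: 10+10=20
Distinct sums: {-6, -5, -4, -2, -1, 2, 4, 5, 7, 8, 11, 14, 17, 20}
|A + A| = 14

|A + A| = 14


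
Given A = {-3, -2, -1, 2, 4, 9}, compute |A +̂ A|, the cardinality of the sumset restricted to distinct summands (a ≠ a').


Restricted sumset: A +̂ A = {a + a' : a ∈ A, a' ∈ A, a ≠ a'}.
Equivalently, take A + A and drop any sum 2a that is achievable ONLY as a + a for a ∈ A (i.e. sums representable only with equal summands).
Enumerate pairs (a, a') with a < a' (symmetric, so each unordered pair gives one sum; this covers all a ≠ a'):
  -3 + -2 = -5
  -3 + -1 = -4
  -3 + 2 = -1
  -3 + 4 = 1
  -3 + 9 = 6
  -2 + -1 = -3
  -2 + 2 = 0
  -2 + 4 = 2
  -2 + 9 = 7
  -1 + 2 = 1
  -1 + 4 = 3
  -1 + 9 = 8
  2 + 4 = 6
  2 + 9 = 11
  4 + 9 = 13
Collected distinct sums: {-5, -4, -3, -1, 0, 1, 2, 3, 6, 7, 8, 11, 13}
|A +̂ A| = 13
(Reference bound: |A +̂ A| ≥ 2|A| - 3 for |A| ≥ 2, with |A| = 6 giving ≥ 9.)

|A +̂ A| = 13


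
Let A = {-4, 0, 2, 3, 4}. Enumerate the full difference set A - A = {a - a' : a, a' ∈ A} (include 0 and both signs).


A - A = {a - a' : a, a' ∈ A}.
Compute a - a' for each ordered pair (a, a'):
a = -4: -4--4=0, -4-0=-4, -4-2=-6, -4-3=-7, -4-4=-8
a = 0: 0--4=4, 0-0=0, 0-2=-2, 0-3=-3, 0-4=-4
a = 2: 2--4=6, 2-0=2, 2-2=0, 2-3=-1, 2-4=-2
a = 3: 3--4=7, 3-0=3, 3-2=1, 3-3=0, 3-4=-1
a = 4: 4--4=8, 4-0=4, 4-2=2, 4-3=1, 4-4=0
Collecting distinct values (and noting 0 appears from a-a):
A - A = {-8, -7, -6, -4, -3, -2, -1, 0, 1, 2, 3, 4, 6, 7, 8}
|A - A| = 15

A - A = {-8, -7, -6, -4, -3, -2, -1, 0, 1, 2, 3, 4, 6, 7, 8}


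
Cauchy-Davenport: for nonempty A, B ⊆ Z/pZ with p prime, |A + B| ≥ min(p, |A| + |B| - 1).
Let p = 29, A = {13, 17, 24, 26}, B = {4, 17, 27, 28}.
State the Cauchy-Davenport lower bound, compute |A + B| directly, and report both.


Cauchy-Davenport: |A + B| ≥ min(p, |A| + |B| - 1) for A, B nonempty in Z/pZ.
|A| = 4, |B| = 4, p = 29.
CD lower bound = min(29, 4 + 4 - 1) = min(29, 7) = 7.
Compute A + B mod 29 directly:
a = 13: 13+4=17, 13+17=1, 13+27=11, 13+28=12
a = 17: 17+4=21, 17+17=5, 17+27=15, 17+28=16
a = 24: 24+4=28, 24+17=12, 24+27=22, 24+28=23
a = 26: 26+4=1, 26+17=14, 26+27=24, 26+28=25
A + B = {1, 5, 11, 12, 14, 15, 16, 17, 21, 22, 23, 24, 25, 28}, so |A + B| = 14.
Verify: 14 ≥ 7? Yes ✓.

CD lower bound = 7, actual |A + B| = 14.


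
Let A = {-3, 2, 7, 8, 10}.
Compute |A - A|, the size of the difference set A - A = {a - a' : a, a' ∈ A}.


A - A = {a - a' : a, a' ∈ A}; |A| = 5.
Bounds: 2|A|-1 ≤ |A - A| ≤ |A|² - |A| + 1, i.e. 9 ≤ |A - A| ≤ 21.
Note: 0 ∈ A - A always (from a - a). The set is symmetric: if d ∈ A - A then -d ∈ A - A.
Enumerate nonzero differences d = a - a' with a > a' (then include -d):
Positive differences: {1, 2, 3, 5, 6, 8, 10, 11, 13}
Full difference set: {0} ∪ (positive diffs) ∪ (negative diffs).
|A - A| = 1 + 2·9 = 19 (matches direct enumeration: 19).

|A - A| = 19


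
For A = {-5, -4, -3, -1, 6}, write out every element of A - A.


A - A = {a - a' : a, a' ∈ A}.
Compute a - a' for each ordered pair (a, a'):
a = -5: -5--5=0, -5--4=-1, -5--3=-2, -5--1=-4, -5-6=-11
a = -4: -4--5=1, -4--4=0, -4--3=-1, -4--1=-3, -4-6=-10
a = -3: -3--5=2, -3--4=1, -3--3=0, -3--1=-2, -3-6=-9
a = -1: -1--5=4, -1--4=3, -1--3=2, -1--1=0, -1-6=-7
a = 6: 6--5=11, 6--4=10, 6--3=9, 6--1=7, 6-6=0
Collecting distinct values (and noting 0 appears from a-a):
A - A = {-11, -10, -9, -7, -4, -3, -2, -1, 0, 1, 2, 3, 4, 7, 9, 10, 11}
|A - A| = 17

A - A = {-11, -10, -9, -7, -4, -3, -2, -1, 0, 1, 2, 3, 4, 7, 9, 10, 11}


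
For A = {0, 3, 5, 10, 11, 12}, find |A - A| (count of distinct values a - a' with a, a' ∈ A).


A - A = {a - a' : a, a' ∈ A}; |A| = 6.
Bounds: 2|A|-1 ≤ |A - A| ≤ |A|² - |A| + 1, i.e. 11 ≤ |A - A| ≤ 31.
Note: 0 ∈ A - A always (from a - a). The set is symmetric: if d ∈ A - A then -d ∈ A - A.
Enumerate nonzero differences d = a - a' with a > a' (then include -d):
Positive differences: {1, 2, 3, 5, 6, 7, 8, 9, 10, 11, 12}
Full difference set: {0} ∪ (positive diffs) ∪ (negative diffs).
|A - A| = 1 + 2·11 = 23 (matches direct enumeration: 23).

|A - A| = 23


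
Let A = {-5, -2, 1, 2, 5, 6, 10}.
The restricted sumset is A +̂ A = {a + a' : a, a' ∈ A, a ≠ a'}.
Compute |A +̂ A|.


Restricted sumset: A +̂ A = {a + a' : a ∈ A, a' ∈ A, a ≠ a'}.
Equivalently, take A + A and drop any sum 2a that is achievable ONLY as a + a for a ∈ A (i.e. sums representable only with equal summands).
Enumerate pairs (a, a') with a < a' (symmetric, so each unordered pair gives one sum; this covers all a ≠ a'):
  -5 + -2 = -7
  -5 + 1 = -4
  -5 + 2 = -3
  -5 + 5 = 0
  -5 + 6 = 1
  -5 + 10 = 5
  -2 + 1 = -1
  -2 + 2 = 0
  -2 + 5 = 3
  -2 + 6 = 4
  -2 + 10 = 8
  1 + 2 = 3
  1 + 5 = 6
  1 + 6 = 7
  1 + 10 = 11
  2 + 5 = 7
  2 + 6 = 8
  2 + 10 = 12
  5 + 6 = 11
  5 + 10 = 15
  6 + 10 = 16
Collected distinct sums: {-7, -4, -3, -1, 0, 1, 3, 4, 5, 6, 7, 8, 11, 12, 15, 16}
|A +̂ A| = 16
(Reference bound: |A +̂ A| ≥ 2|A| - 3 for |A| ≥ 2, with |A| = 7 giving ≥ 11.)

|A +̂ A| = 16
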